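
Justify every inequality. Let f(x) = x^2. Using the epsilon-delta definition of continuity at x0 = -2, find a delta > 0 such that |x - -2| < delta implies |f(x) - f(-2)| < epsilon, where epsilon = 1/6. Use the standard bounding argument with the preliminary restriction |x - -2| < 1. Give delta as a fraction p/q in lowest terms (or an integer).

Factor: |x^2 - (-2)^2| = |x - -2| * |x + -2|.
Impose |x - -2| < 1 first. Then |x + -2| = |(x - -2) + 2*(-2)| <= |x - -2| + 2*|-2| < 1 + 4 = 5.
So |x^2 - (-2)^2| < delta * 5.
We need delta * 5 <= 1/6, i.e. delta <= 1/6/5 = 1/30.
Since 1/30 < 1, this is tighter than 1; take delta = 1/30.
So delta = 1/30 works.

1/30


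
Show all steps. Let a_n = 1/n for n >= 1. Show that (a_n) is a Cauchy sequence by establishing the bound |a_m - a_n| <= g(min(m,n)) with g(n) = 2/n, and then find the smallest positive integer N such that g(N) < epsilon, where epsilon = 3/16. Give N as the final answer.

For any m, n >= 1, by the triangle inequality:
|a_m - a_n| = |1/m - 1/n| <= 1/m + 1/n <= 2/min(m,n).
So g(n) = 2/n bounds the Cauchy difference. Since g(n) -> 0, (a_n) is Cauchy.
Now solve g(N) < 3/16: 2/N < 3/16 <=> N > 2 / (3/16) = 32/3.
The smallest integer strictly greater than 32/3 is N = 11.
Check: g(11) = 2/11 = 2/11 < 3/16; g(10) = 1/5 >= 3/16. So N = 11.

11


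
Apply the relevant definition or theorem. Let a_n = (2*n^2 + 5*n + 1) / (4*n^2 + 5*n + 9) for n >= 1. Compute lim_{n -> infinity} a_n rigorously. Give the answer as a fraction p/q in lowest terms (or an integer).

Divide numerator and denominator by n^2, the highest power:
numerator / n^2 = 2 + 5/n + n^(-2)
denominator / n^2 = 4 + 5/n + 9/n^2
As n -> infinity, all terms of the form c/n^k (k >= 1) tend to 0.
So numerator / n^2 -> 2 and denominator / n^2 -> 4.
Therefore lim a_n = 1/2.

1/2


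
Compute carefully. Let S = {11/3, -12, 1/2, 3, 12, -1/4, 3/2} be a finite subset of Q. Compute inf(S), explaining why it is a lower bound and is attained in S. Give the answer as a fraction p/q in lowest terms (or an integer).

S is finite, so inf(S) = min(S).
Sorted increasing:
-12, -1/4, 1/2, 3/2, 3, 11/3, 12
The extremum is -12.
For every x in S, x >= -12. And -12 is in S, so it is attained.
Therefore inf(S) = -12.

-12


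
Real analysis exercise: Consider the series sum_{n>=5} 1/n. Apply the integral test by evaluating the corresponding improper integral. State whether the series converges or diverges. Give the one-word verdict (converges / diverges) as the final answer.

Let f(x) = 1/x. Then f is positive, continuous, and decreasing on [5, infinity), so the integral test applies.
Compute the improper integral int_{5}^infinity f(x) dx:
  antiderivative F(x) = log(x).
  As x -> infinity, log(x) -> infinity.
  So int = infinity - log(5) = infinity. By the integral test, the series diverges.

diverges


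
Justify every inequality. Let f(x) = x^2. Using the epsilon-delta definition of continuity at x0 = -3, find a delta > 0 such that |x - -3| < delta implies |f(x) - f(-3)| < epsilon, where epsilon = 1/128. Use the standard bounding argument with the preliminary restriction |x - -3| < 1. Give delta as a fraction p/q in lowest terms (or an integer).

Factor: |x^2 - (-3)^2| = |x - -3| * |x + -3|.
Impose |x - -3| < 1 first. Then |x + -3| = |(x - -3) + 2*(-3)| <= |x - -3| + 2*|-3| < 1 + 6 = 7.
So |x^2 - (-3)^2| < delta * 7.
We need delta * 7 <= 1/128, i.e. delta <= 1/128/7 = 1/896.
Since 1/896 < 1, this is tighter than 1; take delta = 1/896.
So delta = 1/896 works.

1/896


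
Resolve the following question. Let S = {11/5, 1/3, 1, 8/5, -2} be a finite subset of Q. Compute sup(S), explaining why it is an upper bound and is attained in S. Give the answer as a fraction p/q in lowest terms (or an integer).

S is finite, so sup(S) = max(S).
Sorted decreasing:
11/5, 8/5, 1, 1/3, -2
The extremum is 11/5.
For every x in S, x <= 11/5. And 11/5 is in S, so it is attained.
Therefore sup(S) = 11/5.

11/5


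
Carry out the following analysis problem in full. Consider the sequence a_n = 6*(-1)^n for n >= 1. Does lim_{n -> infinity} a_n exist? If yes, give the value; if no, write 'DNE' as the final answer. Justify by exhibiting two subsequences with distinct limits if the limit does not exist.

Examine the behaviour of a_n along subsequences.
Even-n subsequence a_{2k} = 6 -> 6. Odd-n subsequence a_{2k+1} = -6 -> -6.
Since these two subsequential limits are 6 and -6, distinct, the full sequence cannot converge (a convergent sequence has all subsequences tending to the same limit). So lim a_n does not exist.

DNE


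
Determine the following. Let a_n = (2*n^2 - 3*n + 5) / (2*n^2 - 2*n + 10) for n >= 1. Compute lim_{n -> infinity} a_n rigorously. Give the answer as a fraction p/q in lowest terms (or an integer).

Divide numerator and denominator by n^2, the highest power:
numerator / n^2 = 2 - 3/n + 5/n^2
denominator / n^2 = 2 - 2/n + 10/n^2
As n -> infinity, all terms of the form c/n^k (k >= 1) tend to 0.
So numerator / n^2 -> 2 and denominator / n^2 -> 2.
Therefore lim a_n = 1.

1


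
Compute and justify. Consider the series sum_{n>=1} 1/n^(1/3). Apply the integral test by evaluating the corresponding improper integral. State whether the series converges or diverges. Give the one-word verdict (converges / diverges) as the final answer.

Let f(x) = x^(-1/3). Then f is positive, continuous, and decreasing on [1, infinity), so the integral test applies.
Compute the improper integral int_{1}^infinity f(x) dx:
  antiderivative F(x) = 3*x^(2/3)/2.
  As x -> infinity, F(x) -> infinity (since p = 1/3 < 1).
  So the integral diverges. By the integral test, the series diverges.

diverges


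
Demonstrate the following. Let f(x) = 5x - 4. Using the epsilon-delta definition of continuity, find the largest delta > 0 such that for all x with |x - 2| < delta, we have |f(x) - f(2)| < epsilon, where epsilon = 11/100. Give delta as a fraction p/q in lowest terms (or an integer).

We compute f(2) = 5*(2) - 4 = 6.
|f(x) - f(2)| = |5x - 4 - (6)| = |5(x - 2)| = 5|x - 2|.
We need 5|x - 2| < 11/100, i.e. |x - 2| < 11/100 / 5 = 11/500.
So any delta <= 11/500 works. Conversely, if delta > 11/500, then x = 2 + 11/500 satisfies |x - 2| = 11/500 < delta but |f(x) - f(2)| = 5 * 11/500 = 11/100, which is not < 11/100; so no larger delta works.
Hence the largest such delta is 11/500.

11/500


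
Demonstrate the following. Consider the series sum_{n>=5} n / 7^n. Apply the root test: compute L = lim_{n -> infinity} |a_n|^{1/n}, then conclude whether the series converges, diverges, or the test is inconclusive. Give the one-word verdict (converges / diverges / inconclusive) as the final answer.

Let a_n denote the general term. Form |a_n|^(1/n) and simplify:
|a_n|^(1/n) = n^(1/n)/7
Take the limit as n -> infinity: L = 1/7.
Since L = 1/7 < 1, the root test implies convergence.

converges


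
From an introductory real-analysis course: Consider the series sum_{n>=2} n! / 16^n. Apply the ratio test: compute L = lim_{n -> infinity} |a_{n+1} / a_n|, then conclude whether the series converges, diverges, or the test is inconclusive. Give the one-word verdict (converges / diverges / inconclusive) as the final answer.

Let a_n denote the general term. Form the ratio a_{n+1}/a_n and simplify:
a_{n+1}/a_n = n/16 + 1/16
Take the limit as n -> infinity: L = infinity.
Since L = infinity > 1 (or L = infinity), the ratio test implies the series diverges.

diverges


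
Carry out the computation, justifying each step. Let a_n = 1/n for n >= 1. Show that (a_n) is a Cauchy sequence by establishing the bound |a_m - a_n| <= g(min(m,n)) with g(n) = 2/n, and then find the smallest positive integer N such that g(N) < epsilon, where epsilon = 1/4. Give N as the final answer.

For any m, n >= 1, by the triangle inequality:
|a_m - a_n| = |1/m - 1/n| <= 1/m + 1/n <= 2/min(m,n).
So g(n) = 2/n bounds the Cauchy difference. Since g(n) -> 0, (a_n) is Cauchy.
Now solve g(N) < 1/4: 2/N < 1/4 <=> N > 2 / (1/4) = 8.
The smallest integer strictly greater than 8 is N = 9.
Check: g(9) = 2/9 = 2/9 < 1/4; g(8) = 1/4 >= 1/4. So N = 9.

9


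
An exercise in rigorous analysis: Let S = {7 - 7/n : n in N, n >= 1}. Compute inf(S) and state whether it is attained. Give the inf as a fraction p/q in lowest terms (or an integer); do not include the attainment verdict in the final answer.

Analysis:
- Values: 0, 7/2, 14/3, 21/4, ... strictly increasing.
- Minimum is 0 (n=1); inf = 0 (attained).
- 7 - 7/n -> 7 from below; sup = 7, not attained.
Conclusion: inf(S) = 0, attained in S.

0


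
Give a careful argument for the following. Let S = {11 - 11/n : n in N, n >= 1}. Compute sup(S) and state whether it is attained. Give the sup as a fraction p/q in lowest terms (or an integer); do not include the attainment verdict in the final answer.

Analysis:
- Values: 0, 11/2, 22/3, 33/4, ... strictly increasing.
- Minimum is 0 (n=1); inf = 0 (attained).
- 11 - 11/n -> 11 from below; sup = 11, not attained.
Conclusion: sup(S) = 11, not attained in S.

11


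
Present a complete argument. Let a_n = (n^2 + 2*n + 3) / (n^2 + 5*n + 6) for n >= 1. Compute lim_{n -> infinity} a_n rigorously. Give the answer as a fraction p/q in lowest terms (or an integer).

Divide numerator and denominator by n^2, the highest power:
numerator / n^2 = 1 + 2/n + 3/n^2
denominator / n^2 = 1 + 5/n + 6/n^2
As n -> infinity, all terms of the form c/n^k (k >= 1) tend to 0.
So numerator / n^2 -> 1 and denominator / n^2 -> 1.
Therefore lim a_n = 1.

1


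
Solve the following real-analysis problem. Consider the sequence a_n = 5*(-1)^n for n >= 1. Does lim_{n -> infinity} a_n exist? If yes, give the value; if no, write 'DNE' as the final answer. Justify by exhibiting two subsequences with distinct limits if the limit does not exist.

Examine the behaviour of a_n along subsequences.
Even-n subsequence a_{2k} = 5 -> 5. Odd-n subsequence a_{2k+1} = -5 -> -5.
Since these two subsequential limits are 5 and -5, distinct, the full sequence cannot converge (a convergent sequence has all subsequences tending to the same limit). So lim a_n does not exist.

DNE


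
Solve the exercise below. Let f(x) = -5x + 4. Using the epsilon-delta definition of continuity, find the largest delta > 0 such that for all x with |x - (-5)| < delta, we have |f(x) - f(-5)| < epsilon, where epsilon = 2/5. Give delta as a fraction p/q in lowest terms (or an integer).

We compute f(-5) = -5*(-5) + 4 = 29.
|f(x) - f(-5)| = |-5x + 4 - (29)| = |-5(x - (-5))| = 5|x - (-5)|.
We need 5|x - (-5)| < 2/5, i.e. |x - (-5)| < 2/5 / 5 = 2/25.
So any delta <= 2/25 works. Conversely, if delta > 2/25, then x = -5 + 2/25 satisfies |x - (-5)| = 2/25 < delta but |f(x) - f(-5)| = 5 * 2/25 = 2/5, which is not < 2/5; so no larger delta works.
Hence the largest such delta is 2/25.

2/25


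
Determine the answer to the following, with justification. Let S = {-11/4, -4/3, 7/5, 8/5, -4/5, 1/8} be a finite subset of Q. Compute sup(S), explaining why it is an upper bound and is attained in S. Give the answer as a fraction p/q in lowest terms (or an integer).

S is finite, so sup(S) = max(S).
Sorted decreasing:
8/5, 7/5, 1/8, -4/5, -4/3, -11/4
The extremum is 8/5.
For every x in S, x <= 8/5. And 8/5 is in S, so it is attained.
Therefore sup(S) = 8/5.

8/5


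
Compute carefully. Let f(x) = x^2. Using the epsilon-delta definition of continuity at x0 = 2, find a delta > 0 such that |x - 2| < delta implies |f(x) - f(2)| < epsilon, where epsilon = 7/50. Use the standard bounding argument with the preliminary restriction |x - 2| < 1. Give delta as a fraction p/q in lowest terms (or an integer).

Factor: |x^2 - (2)^2| = |x - 2| * |x + 2|.
Impose |x - 2| < 1 first. Then |x + 2| = |(x - 2) + 2*(2)| <= |x - 2| + 2*|2| < 1 + 4 = 5.
So |x^2 - (2)^2| < delta * 5.
We need delta * 5 <= 7/50, i.e. delta <= 7/50/5 = 7/250.
Since 7/250 < 1, this is tighter than 1; take delta = 7/250.
So delta = 7/250 works.

7/250


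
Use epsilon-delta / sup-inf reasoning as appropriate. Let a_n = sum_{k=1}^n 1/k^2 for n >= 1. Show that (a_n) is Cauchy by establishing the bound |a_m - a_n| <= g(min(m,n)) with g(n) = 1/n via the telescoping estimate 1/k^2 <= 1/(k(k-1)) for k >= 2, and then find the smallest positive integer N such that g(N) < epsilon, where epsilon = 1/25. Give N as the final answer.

For m > n >= 1: |a_m - a_n| = sum_{k=n+1}^m 1/k^2.
Use 1/k^2 <= 1/(k(k-1)) = 1/(k-1) - 1/k for k >= 2:
sum_{k=n+1}^m 1/k^2 <= sum_{k=n+1}^m (1/(k-1) - 1/k) = 1/n - 1/m <= 1/n.
By symmetry the same bound holds with n,m swapped, so |a_m - a_n| <= 1/min(m,n) = g(min(m,n)). Since g(n) -> 0, (a_n) is Cauchy.
Now solve g(N) < 1/25: 1/N < 1/25 <=> N > 1/(1/25) = 25.
The smallest integer strictly greater than 25 is N = 26.
Check: g(26) = 1/26 < 1/25; g(25) = 1/25 >= 1/25. So N = 26.

26


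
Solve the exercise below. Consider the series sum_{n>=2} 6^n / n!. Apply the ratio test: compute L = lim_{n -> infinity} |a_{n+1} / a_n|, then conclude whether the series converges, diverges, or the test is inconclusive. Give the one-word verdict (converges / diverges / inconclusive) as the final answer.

Let a_n denote the general term. Form the ratio a_{n+1}/a_n and simplify:
a_{n+1}/a_n = 6/(n + 1)
Take the limit as n -> infinity: L = 0.
Since L = 0 < 1, the ratio test implies the series converges.

converges


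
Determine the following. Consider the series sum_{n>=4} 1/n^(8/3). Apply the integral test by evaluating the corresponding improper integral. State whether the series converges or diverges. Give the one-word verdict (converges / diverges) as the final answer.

Let f(x) = x^(-8/3). Then f is positive, continuous, and decreasing on [4, infinity), so the integral test applies.
Compute the improper integral int_{4}^infinity f(x) dx:
  antiderivative F(x) = -3/(5*x^(5/3)).
  As x -> infinity, F(x) -> 0 (since p = 8/3 > 1).
  So int = F(infinity) - F(4) = 0 - (-3*2^(2/3)/80) = 3*2^(2/3)/80.
  Finite, so by the integral test, the series converges.

converges


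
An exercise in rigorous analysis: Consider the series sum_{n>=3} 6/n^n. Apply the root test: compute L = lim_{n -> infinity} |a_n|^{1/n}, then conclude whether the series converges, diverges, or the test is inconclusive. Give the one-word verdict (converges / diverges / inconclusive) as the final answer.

Let a_n denote the general term. Form |a_n|^(1/n) and simplify:
|a_n|^(1/n) = 6^(1/n)/n
Take the limit as n -> infinity: L = 0.
Since L = 0 < 1, the root test implies convergence.

converges


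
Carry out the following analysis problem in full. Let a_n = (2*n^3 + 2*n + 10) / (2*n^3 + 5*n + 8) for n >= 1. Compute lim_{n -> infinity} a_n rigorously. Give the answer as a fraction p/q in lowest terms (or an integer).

Divide numerator and denominator by n^3, the highest power:
numerator / n^3 = 2 + 2/n^2 + 10/n^3
denominator / n^3 = 2 + 5/n^2 + 8/n^3
As n -> infinity, all terms of the form c/n^k (k >= 1) tend to 0.
So numerator / n^3 -> 2 and denominator / n^3 -> 2.
Therefore lim a_n = 1.

1


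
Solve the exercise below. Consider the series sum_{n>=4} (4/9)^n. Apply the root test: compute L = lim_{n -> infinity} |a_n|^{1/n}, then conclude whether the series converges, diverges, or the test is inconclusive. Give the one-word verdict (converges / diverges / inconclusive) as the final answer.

Let a_n denote the general term. Form |a_n|^(1/n) and simplify:
|a_n|^(1/n) = 4/9
Take the limit as n -> infinity: L = 4/9.
Since L = 4/9 < 1, the root test implies convergence.

converges


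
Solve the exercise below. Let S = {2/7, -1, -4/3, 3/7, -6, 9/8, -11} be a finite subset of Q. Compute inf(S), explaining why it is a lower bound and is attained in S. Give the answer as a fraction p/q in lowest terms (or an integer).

S is finite, so inf(S) = min(S).
Sorted increasing:
-11, -6, -4/3, -1, 2/7, 3/7, 9/8
The extremum is -11.
For every x in S, x >= -11. And -11 is in S, so it is attained.
Therefore inf(S) = -11.

-11


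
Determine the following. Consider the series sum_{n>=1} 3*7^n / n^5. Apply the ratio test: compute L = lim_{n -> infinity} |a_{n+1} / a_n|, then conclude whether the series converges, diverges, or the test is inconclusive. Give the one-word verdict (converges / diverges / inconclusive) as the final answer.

Let a_n denote the general term. Form the ratio a_{n+1}/a_n and simplify:
a_{n+1}/a_n = 7*n^5/(n + 1)^5
Take the limit as n -> infinity: L = 7.
Since L = 7 > 1 (or L = infinity), the ratio test implies the series diverges.

diverges


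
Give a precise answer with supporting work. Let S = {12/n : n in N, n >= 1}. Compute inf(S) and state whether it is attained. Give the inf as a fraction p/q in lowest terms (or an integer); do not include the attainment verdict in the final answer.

Analysis:
- Values: 12, 6, 4, 3, ... strictly decreasing.
- The maximum is 12 (n=1); sup = 12 (attained).
- The set is bounded below by 0; 12/n -> 0 so 0 is the greatest lower bound.
- 0 is not in the set, so inf = 0 is not attained.
Conclusion: inf(S) = 0, not attained in S.

0


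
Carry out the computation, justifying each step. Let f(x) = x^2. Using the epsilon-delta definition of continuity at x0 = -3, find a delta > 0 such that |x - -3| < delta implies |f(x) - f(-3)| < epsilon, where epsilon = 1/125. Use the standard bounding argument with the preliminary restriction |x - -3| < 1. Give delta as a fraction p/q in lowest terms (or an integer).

Factor: |x^2 - (-3)^2| = |x - -3| * |x + -3|.
Impose |x - -3| < 1 first. Then |x + -3| = |(x - -3) + 2*(-3)| <= |x - -3| + 2*|-3| < 1 + 6 = 7.
So |x^2 - (-3)^2| < delta * 7.
We need delta * 7 <= 1/125, i.e. delta <= 1/125/7 = 1/875.
Since 1/875 < 1, this is tighter than 1; take delta = 1/875.
So delta = 1/875 works.

1/875


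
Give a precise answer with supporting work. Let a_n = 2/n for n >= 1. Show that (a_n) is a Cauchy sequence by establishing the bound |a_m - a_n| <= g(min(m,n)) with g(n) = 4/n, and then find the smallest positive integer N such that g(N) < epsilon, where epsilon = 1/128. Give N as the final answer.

For any m, n >= 1, by the triangle inequality:
|a_m - a_n| = |2/m - 2/n| <= 2*1/m + 2*1/n <= 4/min(m,n).
So g(n) = 4/n bounds the Cauchy difference. Since g(n) -> 0, (a_n) is Cauchy.
Now solve g(N) < 1/128: 4/N < 1/128 <=> N > 4 / (1/128) = 512.
The smallest integer strictly greater than 512 is N = 513.
Check: g(513) = 4/513 = 4/513 < 1/128; g(512) = 1/128 >= 1/128. So N = 513.

513


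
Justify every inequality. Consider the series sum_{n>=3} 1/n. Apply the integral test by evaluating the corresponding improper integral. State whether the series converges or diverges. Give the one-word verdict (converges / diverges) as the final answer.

Let f(x) = 1/x. Then f is positive, continuous, and decreasing on [3, infinity), so the integral test applies.
Compute the improper integral int_{3}^infinity f(x) dx:
  antiderivative F(x) = log(x).
  As x -> infinity, log(x) -> infinity.
  So int = infinity - log(3) = infinity. By the integral test, the series diverges.

diverges


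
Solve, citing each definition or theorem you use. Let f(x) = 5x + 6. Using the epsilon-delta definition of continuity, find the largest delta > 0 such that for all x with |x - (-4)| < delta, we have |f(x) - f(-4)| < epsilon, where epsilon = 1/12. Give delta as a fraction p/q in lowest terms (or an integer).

We compute f(-4) = 5*(-4) + 6 = -14.
|f(x) - f(-4)| = |5x + 6 - (-14)| = |5(x - (-4))| = 5|x - (-4)|.
We need 5|x - (-4)| < 1/12, i.e. |x - (-4)| < 1/12 / 5 = 1/60.
So any delta <= 1/60 works. Conversely, if delta > 1/60, then x = -4 + 1/60 satisfies |x - (-4)| = 1/60 < delta but |f(x) - f(-4)| = 5 * 1/60 = 1/12, which is not < 1/12; so no larger delta works.
Hence the largest such delta is 1/60.

1/60


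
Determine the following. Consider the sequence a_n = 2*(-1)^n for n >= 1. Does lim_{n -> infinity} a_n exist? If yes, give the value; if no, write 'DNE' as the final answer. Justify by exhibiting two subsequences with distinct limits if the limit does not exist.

Examine the behaviour of a_n along subsequences.
Even-n subsequence a_{2k} = 2 -> 2. Odd-n subsequence a_{2k+1} = -2 -> -2.
Since these two subsequential limits are 2 and -2, distinct, the full sequence cannot converge (a convergent sequence has all subsequences tending to the same limit). So lim a_n does not exist.

DNE


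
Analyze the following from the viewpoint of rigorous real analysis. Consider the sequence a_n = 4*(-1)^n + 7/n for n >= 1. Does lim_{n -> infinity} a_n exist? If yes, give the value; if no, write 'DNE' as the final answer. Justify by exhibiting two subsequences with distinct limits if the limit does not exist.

Examine the behaviour of a_n along subsequences.
a_{2k} = 4 + 7/(2k) -> 4. a_{2k+1} = -4 + 7/(2k+1) -> -4.
Since these two subsequential limits are 4 and -4, distinct, the full sequence cannot converge (a convergent sequence has all subsequences tending to the same limit). So lim a_n does not exist.

DNE


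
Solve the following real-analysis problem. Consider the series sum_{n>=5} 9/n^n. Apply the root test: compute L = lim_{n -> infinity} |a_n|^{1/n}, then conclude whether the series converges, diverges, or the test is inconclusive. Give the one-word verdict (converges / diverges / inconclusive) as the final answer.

Let a_n denote the general term. Form |a_n|^(1/n) and simplify:
|a_n|^(1/n) = 3^(2/n)/n
Take the limit as n -> infinity: L = 0.
Since L = 0 < 1, the root test implies convergence.

converges


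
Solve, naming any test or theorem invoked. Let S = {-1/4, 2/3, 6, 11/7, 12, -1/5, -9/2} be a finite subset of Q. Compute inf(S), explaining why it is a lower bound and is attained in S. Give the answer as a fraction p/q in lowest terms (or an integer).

S is finite, so inf(S) = min(S).
Sorted increasing:
-9/2, -1/4, -1/5, 2/3, 11/7, 6, 12
The extremum is -9/2.
For every x in S, x >= -9/2. And -9/2 is in S, so it is attained.
Therefore inf(S) = -9/2.

-9/2


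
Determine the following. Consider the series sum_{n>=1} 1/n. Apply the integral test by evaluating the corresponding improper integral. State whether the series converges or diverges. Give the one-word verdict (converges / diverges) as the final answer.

Let f(x) = 1/x. Then f is positive, continuous, and decreasing on [1, infinity), so the integral test applies.
Compute the improper integral int_{1}^infinity f(x) dx:
  antiderivative F(x) = log(x).
  As x -> infinity, log(x) -> infinity.
  So int = infinity - log(1) = infinity. By the integral test, the series diverges.

diverges


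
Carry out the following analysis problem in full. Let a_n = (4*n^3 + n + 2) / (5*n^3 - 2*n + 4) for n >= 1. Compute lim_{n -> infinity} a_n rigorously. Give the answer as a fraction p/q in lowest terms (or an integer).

Divide numerator and denominator by n^3, the highest power:
numerator / n^3 = 4 + n^(-2) + 2/n^3
denominator / n^3 = 5 - 2/n^2 + 4/n^3
As n -> infinity, all terms of the form c/n^k (k >= 1) tend to 0.
So numerator / n^3 -> 4 and denominator / n^3 -> 5.
Therefore lim a_n = 4/5.

4/5


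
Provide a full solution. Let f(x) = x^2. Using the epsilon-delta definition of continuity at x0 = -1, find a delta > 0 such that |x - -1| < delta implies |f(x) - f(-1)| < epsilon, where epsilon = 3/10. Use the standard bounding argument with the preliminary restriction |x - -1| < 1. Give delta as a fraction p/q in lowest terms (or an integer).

Factor: |x^2 - (-1)^2| = |x - -1| * |x + -1|.
Impose |x - -1| < 1 first. Then |x + -1| = |(x - -1) + 2*(-1)| <= |x - -1| + 2*|-1| < 1 + 2 = 3.
So |x^2 - (-1)^2| < delta * 3.
We need delta * 3 <= 3/10, i.e. delta <= 3/10/3 = 1/10.
Since 1/10 < 1, this is tighter than 1; take delta = 1/10.
So delta = 1/10 works.

1/10


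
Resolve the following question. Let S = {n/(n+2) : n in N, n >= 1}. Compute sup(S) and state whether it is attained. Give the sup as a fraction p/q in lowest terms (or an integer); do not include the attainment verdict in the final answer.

Analysis:
- Values: 1/3, 1/2, 3/5, 2/3, ... strictly increasing.
- Minimum is 1/3 (n=1); inf = 1/3 (attained).
- n/(n+2) = 1 - 2/(n+2) -> 1 from below as n -> infinity, and never equals 1.
- So sup = 1 (not attained).
Conclusion: sup(S) = 1, not attained in S.

1


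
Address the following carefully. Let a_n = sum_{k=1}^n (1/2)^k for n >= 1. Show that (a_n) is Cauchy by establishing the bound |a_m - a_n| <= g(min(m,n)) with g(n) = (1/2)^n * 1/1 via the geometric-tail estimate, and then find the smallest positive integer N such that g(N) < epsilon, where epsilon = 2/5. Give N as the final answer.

For m > n >= 1: |a_m - a_n| = sum_{k=n+1}^m (1/2)^k < sum_{k=n+1}^infinity (1/2)^k = (1/2)^(n+1) / (1 - 1/2) = (1/2)^n * (1/2) * (2/1) = (1/2)^n * 1/1.
So g(n) = (1/2)^n / 1. Since g(n) -> 0, (a_n) is Cauchy.
Now solve g(N) < 2/5: (1/2)^N / 1 < 2/5 <=> 2^N > 1 / (1 * 2/5) = 5/2.
Check powers of 2: 2^1 = 2 <= 5/2, 2^2 = 4 > 5/2.
So the smallest such N is 2. Check: g(2) = 1/(1 * 4) = 1/4 < 2/5.

2


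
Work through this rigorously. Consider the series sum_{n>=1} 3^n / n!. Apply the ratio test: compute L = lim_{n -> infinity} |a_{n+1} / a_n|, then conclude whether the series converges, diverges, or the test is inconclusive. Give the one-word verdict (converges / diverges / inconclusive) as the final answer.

Let a_n denote the general term. Form the ratio a_{n+1}/a_n and simplify:
a_{n+1}/a_n = 3/(n + 1)
Take the limit as n -> infinity: L = 0.
Since L = 0 < 1, the ratio test implies the series converges.

converges


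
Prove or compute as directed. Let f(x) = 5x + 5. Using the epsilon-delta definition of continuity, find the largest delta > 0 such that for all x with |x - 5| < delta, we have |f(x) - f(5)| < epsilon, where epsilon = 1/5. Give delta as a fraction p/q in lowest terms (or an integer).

We compute f(5) = 5*(5) + 5 = 30.
|f(x) - f(5)| = |5x + 5 - (30)| = |5(x - 5)| = 5|x - 5|.
We need 5|x - 5| < 1/5, i.e. |x - 5| < 1/5 / 5 = 1/25.
So any delta <= 1/25 works. Conversely, if delta > 1/25, then x = 5 + 1/25 satisfies |x - 5| = 1/25 < delta but |f(x) - f(5)| = 5 * 1/25 = 1/5, which is not < 1/5; so no larger delta works.
Hence the largest such delta is 1/25.

1/25


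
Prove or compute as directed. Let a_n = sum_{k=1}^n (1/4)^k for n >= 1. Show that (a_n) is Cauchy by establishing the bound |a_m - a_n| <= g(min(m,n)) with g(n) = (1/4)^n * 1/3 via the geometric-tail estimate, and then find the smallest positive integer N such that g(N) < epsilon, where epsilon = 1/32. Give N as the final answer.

For m > n >= 1: |a_m - a_n| = sum_{k=n+1}^m (1/4)^k < sum_{k=n+1}^infinity (1/4)^k = (1/4)^(n+1) / (1 - 1/4) = (1/4)^n * (1/4) * (4/3) = (1/4)^n * 1/3.
So g(n) = (1/4)^n / 3. Since g(n) -> 0, (a_n) is Cauchy.
Now solve g(N) < 1/32: (1/4)^N / 3 < 1/32 <=> 4^N > 1 / (3 * 1/32) = 32/3.
Check powers of 4: 4^1 = 4 <= 32/3, 4^2 = 16 > 32/3.
So the smallest such N is 2. Check: g(2) = 1/(3 * 16) = 1/48 < 1/32.

2


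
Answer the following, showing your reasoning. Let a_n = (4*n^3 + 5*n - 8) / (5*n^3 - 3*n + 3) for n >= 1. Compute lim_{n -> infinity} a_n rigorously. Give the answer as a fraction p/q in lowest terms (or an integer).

Divide numerator and denominator by n^3, the highest power:
numerator / n^3 = 4 + 5/n^2 - 8/n^3
denominator / n^3 = 5 - 3/n^2 + 3/n^3
As n -> infinity, all terms of the form c/n^k (k >= 1) tend to 0.
So numerator / n^3 -> 4 and denominator / n^3 -> 5.
Therefore lim a_n = 4/5.

4/5


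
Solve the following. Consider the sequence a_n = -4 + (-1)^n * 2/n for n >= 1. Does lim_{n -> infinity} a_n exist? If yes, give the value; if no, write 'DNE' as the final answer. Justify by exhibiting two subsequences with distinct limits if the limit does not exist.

Examine the behaviour of a_n along subsequences.
Even-n subsequence a_{2k} = -4 + 2/(2k) -> -4. Odd-n subsequence a_{2k+1} = -4 - 2/(2k+1) -> -4. Both tend to -4, which suggests the limit is -4; verify directly.
|a_n - (-4)| = |(-1)^n * 2/n| = 2/n for every n >= 1.
Given epsilon > 0, choose a positive integer N > 2/epsilon. Then for all n >= N, |a_n - (-4)| = 2/n <= 2/N < epsilon.
So by the definition of the limit, lim a_n exists and equals -4.

-4


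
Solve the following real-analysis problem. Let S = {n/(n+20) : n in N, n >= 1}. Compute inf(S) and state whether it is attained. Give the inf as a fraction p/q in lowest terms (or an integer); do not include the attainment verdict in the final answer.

Analysis:
- Values: 1/21, 1/11, 3/23, 1/6, ... strictly increasing.
- Minimum is 1/21 (n=1); inf = 1/21 (attained).
- n/(n+20) = 1 - 20/(n+20) -> 1 from below as n -> infinity, and never equals 1.
- So sup = 1 (not attained).
Conclusion: inf(S) = 1/21, attained in S.

1/21


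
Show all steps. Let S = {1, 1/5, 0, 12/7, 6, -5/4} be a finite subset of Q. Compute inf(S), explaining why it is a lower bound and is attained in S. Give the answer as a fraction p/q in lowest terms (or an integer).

S is finite, so inf(S) = min(S).
Sorted increasing:
-5/4, 0, 1/5, 1, 12/7, 6
The extremum is -5/4.
For every x in S, x >= -5/4. And -5/4 is in S, so it is attained.
Therefore inf(S) = -5/4.

-5/4


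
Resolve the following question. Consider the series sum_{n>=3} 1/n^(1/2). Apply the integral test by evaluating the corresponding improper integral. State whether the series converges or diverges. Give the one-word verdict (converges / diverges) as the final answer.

Let f(x) = 1/sqrt(x). Then f is positive, continuous, and decreasing on [3, infinity), so the integral test applies.
Compute the improper integral int_{3}^infinity f(x) dx:
  antiderivative F(x) = 2*sqrt(x).
  As x -> infinity, F(x) -> infinity (since p = 1/2 < 1).
  So the integral diverges. By the integral test, the series diverges.

diverges


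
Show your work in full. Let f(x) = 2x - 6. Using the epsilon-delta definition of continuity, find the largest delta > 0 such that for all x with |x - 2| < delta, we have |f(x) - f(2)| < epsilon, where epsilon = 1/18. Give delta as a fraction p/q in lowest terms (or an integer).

We compute f(2) = 2*(2) - 6 = -2.
|f(x) - f(2)| = |2x - 6 - (-2)| = |2(x - 2)| = 2|x - 2|.
We need 2|x - 2| < 1/18, i.e. |x - 2| < 1/18 / 2 = 1/36.
So any delta <= 1/36 works. Conversely, if delta > 1/36, then x = 2 + 1/36 satisfies |x - 2| = 1/36 < delta but |f(x) - f(2)| = 2 * 1/36 = 1/18, which is not < 1/18; so no larger delta works.
Hence the largest such delta is 1/36.

1/36


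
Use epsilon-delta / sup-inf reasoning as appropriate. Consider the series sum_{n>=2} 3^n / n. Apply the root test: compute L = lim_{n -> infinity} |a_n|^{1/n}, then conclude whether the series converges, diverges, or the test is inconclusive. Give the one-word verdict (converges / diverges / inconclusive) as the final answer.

Let a_n denote the general term. Form |a_n|^(1/n) and simplify:
|a_n|^(1/n) = 3/n^(1/n)
Take the limit as n -> infinity: L = 3.
Since L = 3 > 1, the root test implies divergence.

diverges


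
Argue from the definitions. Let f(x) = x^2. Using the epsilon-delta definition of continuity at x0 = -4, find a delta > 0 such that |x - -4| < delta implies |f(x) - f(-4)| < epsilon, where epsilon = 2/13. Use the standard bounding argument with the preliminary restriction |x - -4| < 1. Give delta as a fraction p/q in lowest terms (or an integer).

Factor: |x^2 - (-4)^2| = |x - -4| * |x + -4|.
Impose |x - -4| < 1 first. Then |x + -4| = |(x - -4) + 2*(-4)| <= |x - -4| + 2*|-4| < 1 + 8 = 9.
So |x^2 - (-4)^2| < delta * 9.
We need delta * 9 <= 2/13, i.e. delta <= 2/13/9 = 2/117.
Since 2/117 < 1, this is tighter than 1; take delta = 2/117.
So delta = 2/117 works.

2/117


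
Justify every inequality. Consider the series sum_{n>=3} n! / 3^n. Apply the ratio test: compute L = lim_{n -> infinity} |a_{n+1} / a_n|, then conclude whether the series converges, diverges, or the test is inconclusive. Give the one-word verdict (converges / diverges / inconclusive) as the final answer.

Let a_n denote the general term. Form the ratio a_{n+1}/a_n and simplify:
a_{n+1}/a_n = n/3 + 1/3
Take the limit as n -> infinity: L = infinity.
Since L = infinity > 1 (or L = infinity), the ratio test implies the series diverges.

diverges


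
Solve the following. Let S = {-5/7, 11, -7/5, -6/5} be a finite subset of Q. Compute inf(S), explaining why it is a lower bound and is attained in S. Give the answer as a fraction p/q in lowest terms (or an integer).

S is finite, so inf(S) = min(S).
Sorted increasing:
-7/5, -6/5, -5/7, 11
The extremum is -7/5.
For every x in S, x >= -7/5. And -7/5 is in S, so it is attained.
Therefore inf(S) = -7/5.

-7/5


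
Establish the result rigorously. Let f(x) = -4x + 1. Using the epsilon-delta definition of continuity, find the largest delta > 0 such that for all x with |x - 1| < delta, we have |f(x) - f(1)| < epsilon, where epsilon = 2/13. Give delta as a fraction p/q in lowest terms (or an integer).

We compute f(1) = -4*(1) + 1 = -3.
|f(x) - f(1)| = |-4x + 1 - (-3)| = |-4(x - 1)| = 4|x - 1|.
We need 4|x - 1| < 2/13, i.e. |x - 1| < 2/13 / 4 = 1/26.
So any delta <= 1/26 works. Conversely, if delta > 1/26, then x = 1 + 1/26 satisfies |x - 1| = 1/26 < delta but |f(x) - f(1)| = 4 * 1/26 = 2/13, which is not < 2/13; so no larger delta works.
Hence the largest such delta is 1/26.

1/26


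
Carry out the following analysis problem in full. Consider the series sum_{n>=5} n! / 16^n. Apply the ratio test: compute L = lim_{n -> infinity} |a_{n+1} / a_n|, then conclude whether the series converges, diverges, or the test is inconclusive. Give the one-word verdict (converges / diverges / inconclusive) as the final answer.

Let a_n denote the general term. Form the ratio a_{n+1}/a_n and simplify:
a_{n+1}/a_n = n/16 + 1/16
Take the limit as n -> infinity: L = infinity.
Since L = infinity > 1 (or L = infinity), the ratio test implies the series diverges.

diverges


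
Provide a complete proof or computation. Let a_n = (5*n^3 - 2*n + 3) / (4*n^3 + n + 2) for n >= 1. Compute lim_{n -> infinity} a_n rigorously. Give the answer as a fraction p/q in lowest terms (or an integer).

Divide numerator and denominator by n^3, the highest power:
numerator / n^3 = 5 - 2/n^2 + 3/n^3
denominator / n^3 = 4 + n^(-2) + 2/n^3
As n -> infinity, all terms of the form c/n^k (k >= 1) tend to 0.
So numerator / n^3 -> 5 and denominator / n^3 -> 4.
Therefore lim a_n = 5/4.

5/4


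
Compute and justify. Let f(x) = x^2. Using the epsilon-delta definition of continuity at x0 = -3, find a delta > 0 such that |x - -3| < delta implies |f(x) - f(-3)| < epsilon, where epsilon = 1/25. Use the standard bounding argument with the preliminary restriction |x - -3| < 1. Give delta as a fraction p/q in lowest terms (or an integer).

Factor: |x^2 - (-3)^2| = |x - -3| * |x + -3|.
Impose |x - -3| < 1 first. Then |x + -3| = |(x - -3) + 2*(-3)| <= |x - -3| + 2*|-3| < 1 + 6 = 7.
So |x^2 - (-3)^2| < delta * 7.
We need delta * 7 <= 1/25, i.e. delta <= 1/25/7 = 1/175.
Since 1/175 < 1, this is tighter than 1; take delta = 1/175.
So delta = 1/175 works.

1/175


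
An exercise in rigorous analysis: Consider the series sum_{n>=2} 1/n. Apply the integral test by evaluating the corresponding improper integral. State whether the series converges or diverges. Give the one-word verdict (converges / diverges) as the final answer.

Let f(x) = 1/x. Then f is positive, continuous, and decreasing on [2, infinity), so the integral test applies.
Compute the improper integral int_{2}^infinity f(x) dx:
  antiderivative F(x) = log(x).
  As x -> infinity, log(x) -> infinity.
  So int = infinity - log(2) = infinity. By the integral test, the series diverges.

diverges


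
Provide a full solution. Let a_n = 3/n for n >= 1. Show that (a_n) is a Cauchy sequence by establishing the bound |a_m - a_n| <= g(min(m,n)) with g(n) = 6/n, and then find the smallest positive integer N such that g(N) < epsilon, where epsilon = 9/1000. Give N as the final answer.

For any m, n >= 1, by the triangle inequality:
|a_m - a_n| = |3/m - 3/n| <= 3*1/m + 3*1/n <= 6/min(m,n).
So g(n) = 6/n bounds the Cauchy difference. Since g(n) -> 0, (a_n) is Cauchy.
Now solve g(N) < 9/1000: 6/N < 9/1000 <=> N > 6 / (9/1000) = 2000/3.
The smallest integer strictly greater than 2000/3 is N = 667.
Check: g(667) = 6/667 = 6/667 < 9/1000; g(666) = 1/111 >= 9/1000. So N = 667.

667


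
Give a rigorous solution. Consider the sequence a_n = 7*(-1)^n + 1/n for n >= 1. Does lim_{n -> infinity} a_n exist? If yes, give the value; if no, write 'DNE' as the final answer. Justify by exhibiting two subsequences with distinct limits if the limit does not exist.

Examine the behaviour of a_n along subsequences.
a_{2k} = 7 + 1/(2k) -> 7. a_{2k+1} = -7 + 1/(2k+1) -> -7.
Since these two subsequential limits are 7 and -7, distinct, the full sequence cannot converge (a convergent sequence has all subsequences tending to the same limit). So lim a_n does not exist.

DNE


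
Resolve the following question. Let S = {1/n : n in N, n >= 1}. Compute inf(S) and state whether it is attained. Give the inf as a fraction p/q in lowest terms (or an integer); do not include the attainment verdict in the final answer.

Analysis:
- Values: 1, 1/2, 1/3, 1/4, ... strictly decreasing.
- The maximum is 1 (n=1); sup = 1 (attained).
- The set is bounded below by 0; 1/n -> 0 so 0 is the greatest lower bound.
- 0 is not in the set, so inf = 0 is not attained.
Conclusion: inf(S) = 0, not attained in S.

0


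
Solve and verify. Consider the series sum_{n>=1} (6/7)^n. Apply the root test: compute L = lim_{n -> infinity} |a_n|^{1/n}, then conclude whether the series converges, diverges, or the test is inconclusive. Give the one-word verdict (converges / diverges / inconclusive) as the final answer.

Let a_n denote the general term. Form |a_n|^(1/n) and simplify:
|a_n|^(1/n) = 6/7
Take the limit as n -> infinity: L = 6/7.
Since L = 6/7 < 1, the root test implies convergence.

converges


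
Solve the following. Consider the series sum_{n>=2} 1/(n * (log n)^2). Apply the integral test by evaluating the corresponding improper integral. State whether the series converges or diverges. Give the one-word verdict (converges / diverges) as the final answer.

Let f(x) = 1/(x*log(x)^2). Then f is positive, continuous, and decreasing on [2, infinity), so the integral test applies.
Compute the improper integral int_{2}^infinity f(x) dx:
  antiderivative F(x) = -1/log(x).
  F(x) -> 0 as x -> infinity.  int = 0 - F(2) = 1/log(2) < infinity. By the integral test, the series converges.

converges


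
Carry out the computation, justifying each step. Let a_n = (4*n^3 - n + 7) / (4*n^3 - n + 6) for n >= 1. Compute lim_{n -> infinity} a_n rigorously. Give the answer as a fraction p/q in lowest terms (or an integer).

Divide numerator and denominator by n^3, the highest power:
numerator / n^3 = 4 - 1/n^2 + 7/n^3
denominator / n^3 = 4 - 1/n^2 + 6/n^3
As n -> infinity, all terms of the form c/n^k (k >= 1) tend to 0.
So numerator / n^3 -> 4 and denominator / n^3 -> 4.
Therefore lim a_n = 1.

1


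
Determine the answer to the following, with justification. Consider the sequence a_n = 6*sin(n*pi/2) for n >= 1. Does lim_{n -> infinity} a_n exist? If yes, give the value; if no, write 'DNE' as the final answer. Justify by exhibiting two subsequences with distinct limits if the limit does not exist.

Examine the behaviour of a_n along subsequences.
a_{4k+1} = 6*sin(pi/2 + 2k*pi) = 6 -> 6. a_{4k+3} = 6*sin(3pi/2 + 2k*pi) = -6 -> -6.
Since these two subsequential limits are 6 and -6, distinct, the full sequence cannot converge (a convergent sequence has all subsequences tending to the same limit). So lim a_n does not exist.

DNE


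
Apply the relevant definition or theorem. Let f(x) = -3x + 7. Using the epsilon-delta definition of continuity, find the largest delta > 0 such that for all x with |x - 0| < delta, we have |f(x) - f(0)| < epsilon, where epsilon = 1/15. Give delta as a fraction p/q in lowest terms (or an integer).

We compute f(0) = -3*(0) + 7 = 7.
|f(x) - f(0)| = |-3x + 7 - (7)| = |-3(x - 0)| = 3|x - 0|.
We need 3|x - 0| < 1/15, i.e. |x - 0| < 1/15 / 3 = 1/45.
So any delta <= 1/45 works. Conversely, if delta > 1/45, then x = 0 + 1/45 satisfies |x - 0| = 1/45 < delta but |f(x) - f(0)| = 3 * 1/45 = 1/15, which is not < 1/15; so no larger delta works.
Hence the largest such delta is 1/45.

1/45
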